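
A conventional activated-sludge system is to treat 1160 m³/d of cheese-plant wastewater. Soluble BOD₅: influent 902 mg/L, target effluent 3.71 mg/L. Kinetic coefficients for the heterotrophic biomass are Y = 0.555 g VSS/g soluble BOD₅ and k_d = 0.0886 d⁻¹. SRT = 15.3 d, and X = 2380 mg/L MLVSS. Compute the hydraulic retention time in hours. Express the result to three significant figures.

Rearranging the biomass balance for a CMAS with decay, V = Y·Q·ΔS·θ_c / [X·(1+k_d θ_c)] = 0.555 × 1160 × (902 − 3.71) × 15.3 / [2380 × (1 + 0.0886 × 15.3)] = 8.85×10^6 / 5606 = 1578 m³.
τ = V/Q = 1578/1160 = 1.361 d, or 32.65 h.

τ ≈ 32.7 h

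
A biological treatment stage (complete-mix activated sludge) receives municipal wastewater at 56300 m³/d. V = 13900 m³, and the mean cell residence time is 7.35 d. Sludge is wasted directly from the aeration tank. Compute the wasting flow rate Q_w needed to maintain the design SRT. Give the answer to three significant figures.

Q_w ≈ 1890 m³/d

With mixed-liquor wasting, θ_c = V/Q_w, so Q_w = V/θ_c = 13900/7.35 = 1891 m³/d.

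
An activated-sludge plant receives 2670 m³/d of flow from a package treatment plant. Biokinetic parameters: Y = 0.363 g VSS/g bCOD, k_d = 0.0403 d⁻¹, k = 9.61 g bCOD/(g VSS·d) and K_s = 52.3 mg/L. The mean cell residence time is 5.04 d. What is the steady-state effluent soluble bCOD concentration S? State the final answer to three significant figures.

S ≈ 3.84 mg/L

For a completely mixed reactor with recycle the Lawrence–McCarty relation gives S = K_s·(1 + k_d·θ_c) / [θ_c·(Y·k − k_d) − 1] = 52.3 × (1 + 0.0403 × 5.04) / [5.04 × (0.363 × 9.61 − 0.0403) − 1] = 62.92 / 16.38 = 3.842 mg/L.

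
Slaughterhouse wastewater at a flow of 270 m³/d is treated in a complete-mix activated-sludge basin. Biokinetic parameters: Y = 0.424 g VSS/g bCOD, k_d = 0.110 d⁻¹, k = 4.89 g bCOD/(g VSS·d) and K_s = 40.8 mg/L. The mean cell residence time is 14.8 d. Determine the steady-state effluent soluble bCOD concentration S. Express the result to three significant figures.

S ≈ 3.82 mg/L

From the Monod/SRT balance for a CMAS, S = K_s·(1+k_d θ_c)/[θ_c·(Y k − k_d) − 1] = 40.8 × (1 + 0.110 × 14.8) / [14.8 × (0.424 × 4.89 − 0.110) − 1] = 107.2 / 28.06 = 3.821 mg/L.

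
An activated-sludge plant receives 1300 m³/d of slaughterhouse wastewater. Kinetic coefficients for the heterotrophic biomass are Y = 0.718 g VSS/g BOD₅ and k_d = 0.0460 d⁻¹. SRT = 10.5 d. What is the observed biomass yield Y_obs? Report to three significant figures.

Correct the yield for decay: Y_obs = Y/(1 + k_d θ_c) = 0.718 / (1 + 0.0460 × 10.5) = 0.718 / 1.483 = 0.4842.

Y_obs ≈ 0.484 g VSS/g BOD₅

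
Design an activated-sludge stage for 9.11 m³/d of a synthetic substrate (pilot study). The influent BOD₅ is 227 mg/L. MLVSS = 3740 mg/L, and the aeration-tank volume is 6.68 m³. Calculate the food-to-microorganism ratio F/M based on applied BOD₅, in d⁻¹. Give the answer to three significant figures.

Food-to-microorganism ratio F/M = Q S₀ / (V X) = 9.11 × 227 / (6.680 × 3740) = 0.08277 d⁻¹.

F/M ≈ 0.0828 d⁻¹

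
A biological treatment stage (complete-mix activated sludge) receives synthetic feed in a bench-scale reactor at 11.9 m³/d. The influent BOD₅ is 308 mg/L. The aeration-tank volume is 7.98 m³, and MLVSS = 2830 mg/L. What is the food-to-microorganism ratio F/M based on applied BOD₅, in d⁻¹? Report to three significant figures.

F/M ≈ 0.162 d⁻¹

Food-to-microorganism ratio F/M = Q S₀ / (V X) = 11.9 × 308 / (7.980 × 2830) = 0.1623 d⁻¹.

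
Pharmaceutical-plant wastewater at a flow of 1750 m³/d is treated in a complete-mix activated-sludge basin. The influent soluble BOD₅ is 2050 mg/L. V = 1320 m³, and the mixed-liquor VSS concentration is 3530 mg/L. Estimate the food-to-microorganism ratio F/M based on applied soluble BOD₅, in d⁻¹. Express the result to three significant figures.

F/M = applied load / biomass = Q·S₀/(V·X) = 1750 × 2050 / (1320 × 3530) = 0.7699 d⁻¹.

F/M ≈ 0.770 d⁻¹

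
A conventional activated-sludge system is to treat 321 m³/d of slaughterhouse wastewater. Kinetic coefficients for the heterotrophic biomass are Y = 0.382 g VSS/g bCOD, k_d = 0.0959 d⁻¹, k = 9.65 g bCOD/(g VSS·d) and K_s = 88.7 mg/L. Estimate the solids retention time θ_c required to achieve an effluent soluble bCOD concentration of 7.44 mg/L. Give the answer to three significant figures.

θ_c ≈ 5.28 d

From 1/θ_c = Y·k·S/(K_s + S) − k_d: Y·k·S/(K_s+S) = 0.382 × 9.65 × 7.44 / (88.7 + 7.44) = 0.2853 d⁻¹.
θ_c = 1/(μ − k_d) = 1/(0.2853 − 0.0959) = 1/0.1894 = 5.281 d.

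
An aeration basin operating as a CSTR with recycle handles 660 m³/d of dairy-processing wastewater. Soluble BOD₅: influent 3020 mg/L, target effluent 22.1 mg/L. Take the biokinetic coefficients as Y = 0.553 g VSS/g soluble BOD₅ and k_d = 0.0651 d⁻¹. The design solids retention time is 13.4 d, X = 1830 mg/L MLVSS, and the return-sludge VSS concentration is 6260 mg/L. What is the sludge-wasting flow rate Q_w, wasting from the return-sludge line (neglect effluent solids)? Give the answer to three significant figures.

From the SRT design equation V = Y Q (S₀−S) θ_c / [X (1 + k_d θ_c)] = 0.553 × 660 × (3020 − 22.1) × 13.4 / [1830 × (1 + 0.0651 × 13.4)] = 1.47×10^7 / 3426 = 4279 m³.
Q_w = (V·X)/(θ_c X_r) = 4279 × 1830 / (13.4 × 6260) = 93.35 m³/d.

Q_w ≈ 93.4 m³/d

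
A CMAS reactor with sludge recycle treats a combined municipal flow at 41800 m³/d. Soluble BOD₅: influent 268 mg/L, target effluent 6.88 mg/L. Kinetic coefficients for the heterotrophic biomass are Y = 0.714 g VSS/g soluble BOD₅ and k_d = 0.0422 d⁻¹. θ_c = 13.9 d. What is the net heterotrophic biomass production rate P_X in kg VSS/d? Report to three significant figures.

Y_obs = Y / (1 + k_d θ_c) = 0.714 / (1 + 0.0422 × 13.9) = 0.714 / 1.587 = 0.4500.
Q·(S₀ − S) = 41800 × (268 − 6.88) × 10⁻³ = 10915 kg/d removed.
So the net sludge growth is P_X = 0.4500 × 10915 = 4912 kg VSS/d.

P_X ≈ 4910 kg VSS/d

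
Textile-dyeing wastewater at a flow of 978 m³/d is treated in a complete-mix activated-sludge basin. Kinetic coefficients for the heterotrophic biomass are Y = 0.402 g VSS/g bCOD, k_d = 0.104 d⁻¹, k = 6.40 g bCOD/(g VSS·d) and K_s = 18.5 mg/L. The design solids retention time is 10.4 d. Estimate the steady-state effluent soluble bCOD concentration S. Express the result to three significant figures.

For a completely mixed reactor with recycle the Lawrence–McCarty relation gives S = K_s·(1 + k_d·θ_c) / [θ_c·(Y·k − k_d) − 1] = 18.5 × (1 + 0.104 × 10.4) / [10.4 × (0.402 × 6.40 − 0.104) − 1] = 38.51 / 24.68 = 1.561 mg/L.

S ≈ 1.56 mg/L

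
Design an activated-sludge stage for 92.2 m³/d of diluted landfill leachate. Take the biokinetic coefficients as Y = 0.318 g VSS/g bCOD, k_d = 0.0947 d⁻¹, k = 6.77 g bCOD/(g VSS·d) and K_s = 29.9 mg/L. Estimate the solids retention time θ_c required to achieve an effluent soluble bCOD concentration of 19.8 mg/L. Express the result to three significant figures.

θ_c ≈ 1.31 d

At the target effluent, Y k S/(K_s+S) = 0.318×6.77×19.8/49.70 = 0.8577 d⁻¹.
θ_c = 1/(μ − k_d) = 1/(0.8577 − 0.0947) = 1/0.7630 = 1.311 d.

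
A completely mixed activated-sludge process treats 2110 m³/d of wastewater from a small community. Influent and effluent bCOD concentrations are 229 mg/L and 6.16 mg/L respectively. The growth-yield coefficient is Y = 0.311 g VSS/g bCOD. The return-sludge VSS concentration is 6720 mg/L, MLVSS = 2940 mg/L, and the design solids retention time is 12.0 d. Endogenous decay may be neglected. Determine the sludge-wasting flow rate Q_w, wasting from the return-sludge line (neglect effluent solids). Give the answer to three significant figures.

V·X = Y·Q·ΔS·θ_c gives V = 0.311 × 2110 × (229 − 6.16) × 12.0 / 2940 = 596.9 m³.
Wasting from the return line (neglecting effluent solids): Q_w = V·X / (θ_c·X_r) = 596.9 × 2940 / (12.0 × 6720) = 21.76 m³/d.

Q_w ≈ 21.8 m³/d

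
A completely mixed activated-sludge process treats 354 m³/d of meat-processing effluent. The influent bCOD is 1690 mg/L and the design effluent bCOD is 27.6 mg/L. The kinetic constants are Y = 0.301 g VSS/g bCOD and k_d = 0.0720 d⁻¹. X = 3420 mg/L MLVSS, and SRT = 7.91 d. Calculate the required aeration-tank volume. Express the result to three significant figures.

V ≈ 261 m³

Steady-state biomass mass balance: V·X·(1 + k_d·θ_c) = Y·Q·(S₀ − S)·θ_c, so V = 0.301 × 354 × (1690 − 27.6) × 7.91 / [3420 × (1 + 0.0720 × 7.91)] = 1.4×10^6 / 5368 = 261.0 m³.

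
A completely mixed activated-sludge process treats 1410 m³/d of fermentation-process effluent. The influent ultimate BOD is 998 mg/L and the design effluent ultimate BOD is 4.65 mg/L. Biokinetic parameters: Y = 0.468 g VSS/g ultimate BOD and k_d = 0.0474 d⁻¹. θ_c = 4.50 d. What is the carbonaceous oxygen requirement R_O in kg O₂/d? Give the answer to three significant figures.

Y_obs = Y / (1 + k_d θ_c) = 0.468 / (1 + 0.0474 × 4.50) = 0.468 / 1.213 = 0.3857.
Q·(S₀ − S) = 1410 × (998 − 4.65) × 10⁻³ = 1401 kg/d removed.
Biomass synthesised: P_X = Y_obs × 1401 = 540.3 kg VSS/d.
R_O = Q·ΔS − 1.42 P_X = 1401 − 767.2 = 633.5 kg O₂/d.

R_O ≈ 633 kg O₂/d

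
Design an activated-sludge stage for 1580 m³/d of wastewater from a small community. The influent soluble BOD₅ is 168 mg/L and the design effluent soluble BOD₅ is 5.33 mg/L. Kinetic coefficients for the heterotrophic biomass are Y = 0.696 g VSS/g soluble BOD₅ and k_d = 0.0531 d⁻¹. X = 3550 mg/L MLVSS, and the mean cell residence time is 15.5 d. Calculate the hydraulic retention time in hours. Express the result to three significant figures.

τ ≈ 6.51 h

From the SRT design equation V = Y Q (S₀−S) θ_c / [X (1 + k_d θ_c)] = 0.696 × 1580 × (168 − 5.33) × 15.5 / [3550 × (1 + 0.0531 × 15.5)] = 2.77×10^6 / 6472 = 428.4 m³.
τ = V/Q = 428.4/1580 = 0.2712 d, or 6.508 h.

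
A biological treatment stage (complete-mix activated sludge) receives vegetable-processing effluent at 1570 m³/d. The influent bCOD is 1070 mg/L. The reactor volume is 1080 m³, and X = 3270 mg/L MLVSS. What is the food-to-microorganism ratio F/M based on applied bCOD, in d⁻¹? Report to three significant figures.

F/M = applied load / biomass = Q·S₀/(V·X) = 1570 × 1070 / (1080 × 3270) = 0.4757 d⁻¹.

F/M ≈ 0.476 d⁻¹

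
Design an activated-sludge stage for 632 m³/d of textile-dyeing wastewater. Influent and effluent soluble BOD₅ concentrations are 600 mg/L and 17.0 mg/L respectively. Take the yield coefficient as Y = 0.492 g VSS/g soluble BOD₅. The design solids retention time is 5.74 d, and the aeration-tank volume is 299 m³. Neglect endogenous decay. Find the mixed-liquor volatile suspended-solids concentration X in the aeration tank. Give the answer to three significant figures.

X ≈ 3480 mg/L

From V·X = Y·Q·(S₀ − S)·θ_c (decay neglected): X = 0.492 × 632 × (600 − 17.0) × 5.74 / 299 = 3480 mg/L.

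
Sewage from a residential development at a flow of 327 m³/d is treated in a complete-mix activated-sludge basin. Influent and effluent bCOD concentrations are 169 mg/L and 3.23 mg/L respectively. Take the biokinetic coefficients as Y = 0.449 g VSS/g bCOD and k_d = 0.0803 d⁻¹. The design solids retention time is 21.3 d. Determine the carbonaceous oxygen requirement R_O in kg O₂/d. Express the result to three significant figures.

R_O ≈ 41.5 kg O₂/d

Observed yield with endogenous decay: Y_obs = Y / (1 + k_d·θ_c) = 0.449 / (1 + 0.0803 × 21.3) = 0.449 / 2.710 = 0.1657 g VSS/g bCOD.
Mass of bCOD removed per day: Q(S₀ − S) = 327 × 165.8 g/m³ = 54.21 kg/d.
Net sludge production P_X = 0.1657 × 54.21 = 8.980 kg VSS/d.
R_O = Q·ΔS − 1.42 P_X = 54.21 − 12.75 = 41.46 kg O₂/d.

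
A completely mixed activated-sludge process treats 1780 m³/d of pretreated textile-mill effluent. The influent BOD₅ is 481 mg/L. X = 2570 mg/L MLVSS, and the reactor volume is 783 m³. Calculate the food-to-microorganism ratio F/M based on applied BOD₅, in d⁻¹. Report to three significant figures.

F/M ≈ 0.425 d⁻¹

F/M = Q·S₀ / (V·X) = 1780 × 481 / (783.0 × 2570) = 0.4255 g BOD₅·(g VSS·d)⁻¹.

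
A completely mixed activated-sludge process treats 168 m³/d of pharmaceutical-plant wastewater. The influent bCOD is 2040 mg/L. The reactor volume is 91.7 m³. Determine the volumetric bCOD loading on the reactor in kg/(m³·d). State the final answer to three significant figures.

Applied bCOD load per unit volume = Q·S₀/V = (168 × 2040/1000)/91.70 = 3.737 kg bCOD·m⁻³·d⁻¹.

L_v ≈ 3.74 kg bCOD/(m³·d)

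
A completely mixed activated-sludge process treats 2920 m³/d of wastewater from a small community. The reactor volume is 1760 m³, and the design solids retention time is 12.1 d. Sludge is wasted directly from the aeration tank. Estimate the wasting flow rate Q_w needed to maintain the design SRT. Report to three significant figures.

Q_w ≈ 145 m³/d

For wasting at MLVSS concentration, Q_w = V/θ_c = 1760/12.1 = 145.5 m³/d.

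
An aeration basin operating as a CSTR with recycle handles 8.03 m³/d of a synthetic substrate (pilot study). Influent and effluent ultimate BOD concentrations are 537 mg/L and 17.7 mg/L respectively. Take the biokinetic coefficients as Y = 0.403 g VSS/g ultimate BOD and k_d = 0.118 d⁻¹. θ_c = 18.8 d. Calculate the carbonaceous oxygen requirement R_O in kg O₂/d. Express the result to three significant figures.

R_O ≈ 3.43 kg O₂/d

Correct the yield for decay: Y_obs = Y/(1 + k_d θ_c) = 0.403 / (1 + 0.118 × 18.8) = 0.403 / 3.218 = 0.1252.
Q·(S₀ − S) = 8.03 × (537 − 17.7) × 10⁻³ = 4.170 kg/d removed.
Biomass synthesised: P_X = Y_obs × 4.170 = 0.5222 kg VSS/d.
R_O = Q·ΔS − 1.42 P_X = 4.170 − 0.7415 = 3.429 kg O₂/d.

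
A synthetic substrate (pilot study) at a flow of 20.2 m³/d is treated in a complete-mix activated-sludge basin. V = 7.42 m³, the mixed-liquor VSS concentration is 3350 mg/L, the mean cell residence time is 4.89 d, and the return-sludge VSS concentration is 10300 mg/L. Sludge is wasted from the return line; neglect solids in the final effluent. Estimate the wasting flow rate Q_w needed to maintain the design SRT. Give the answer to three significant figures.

Q_w = (V·X)/(θ_c X_r) = 7.420 × 3350 / (4.89 × 10300) = 0.4935 m³/d.

Q_w ≈ 0.494 m³/d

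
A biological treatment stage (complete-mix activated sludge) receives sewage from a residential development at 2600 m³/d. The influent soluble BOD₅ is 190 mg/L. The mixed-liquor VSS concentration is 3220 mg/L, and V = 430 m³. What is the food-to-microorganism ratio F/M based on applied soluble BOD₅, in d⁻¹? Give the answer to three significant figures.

Food-to-microorganism ratio F/M = Q S₀ / (V X) = 2600 × 190 / (430.0 × 3220) = 0.3568 d⁻¹.

F/M ≈ 0.357 d⁻¹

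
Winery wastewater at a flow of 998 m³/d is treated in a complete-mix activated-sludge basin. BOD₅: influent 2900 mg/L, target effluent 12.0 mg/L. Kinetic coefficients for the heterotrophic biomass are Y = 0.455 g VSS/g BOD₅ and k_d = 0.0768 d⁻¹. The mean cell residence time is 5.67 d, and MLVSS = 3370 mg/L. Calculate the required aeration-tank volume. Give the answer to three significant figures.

Rearranging the biomass balance for a CMAS with decay, V = Y·Q·ΔS·θ_c / [X·(1+k_d θ_c)] = 0.455 × 998 × (2900 − 12.0) × 5.67 / [3370 × (1 + 0.0768 × 5.67)] = 7.44×10^6 / 4837 = 1537 m³.

V ≈ 1540 m³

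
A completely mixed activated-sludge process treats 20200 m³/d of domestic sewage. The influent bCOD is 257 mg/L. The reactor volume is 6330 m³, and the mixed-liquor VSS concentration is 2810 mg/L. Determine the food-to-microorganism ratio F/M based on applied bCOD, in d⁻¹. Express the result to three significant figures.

F/M = Q·S₀ / (V·X) = 20200 × 257 / (6330 × 2810) = 0.2919 g bCOD·(g VSS·d)⁻¹.

F/M ≈ 0.292 d⁻¹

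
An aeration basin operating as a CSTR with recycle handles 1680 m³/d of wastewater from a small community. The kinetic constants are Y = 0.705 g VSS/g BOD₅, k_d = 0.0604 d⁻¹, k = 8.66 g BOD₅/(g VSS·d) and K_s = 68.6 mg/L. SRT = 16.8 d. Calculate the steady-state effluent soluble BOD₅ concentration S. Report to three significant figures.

For a completely mixed reactor with recycle the Lawrence–McCarty relation gives S = K_s·(1 + k_d·θ_c) / [θ_c·(Y·k − k_d) − 1] = 68.6 × (1 + 0.0604 × 16.8) / [16.8 × (0.705 × 8.66 − 0.0604) − 1] = 138.2 / 100.6 = 1.374 mg/L.

S ≈ 1.37 mg/L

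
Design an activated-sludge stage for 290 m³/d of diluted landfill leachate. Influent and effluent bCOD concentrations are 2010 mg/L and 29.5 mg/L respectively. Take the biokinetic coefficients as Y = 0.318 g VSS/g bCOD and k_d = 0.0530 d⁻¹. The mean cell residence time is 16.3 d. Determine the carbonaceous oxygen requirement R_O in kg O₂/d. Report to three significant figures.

Observed yield with endogenous decay: Y_obs = Y / (1 + k_d·θ_c) = 0.318 / (1 + 0.0530 × 16.3) = 0.318 / 1.864 = 0.1706 g VSS/g bCOD.
Mass of bCOD removed per day: Q(S₀ − S) = 290 × 1980 g/m³ = 574.3 kg/d.
Net sludge production P_X = 0.1706 × 574.3 = 97.99 kg VSS/d.
R_O = Q·ΔS − 1.42 P_X = 574.3 − 139.1 = 435.2 kg O₂/d.

R_O ≈ 435 kg O₂/d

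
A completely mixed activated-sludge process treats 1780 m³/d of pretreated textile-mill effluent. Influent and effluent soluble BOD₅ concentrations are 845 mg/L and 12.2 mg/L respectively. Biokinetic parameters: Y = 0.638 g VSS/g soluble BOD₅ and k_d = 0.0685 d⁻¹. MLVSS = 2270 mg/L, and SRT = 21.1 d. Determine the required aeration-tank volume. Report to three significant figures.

V ≈ 3590 m³

Rearranging the biomass balance for a CMAS with decay, V = Y·Q·ΔS·θ_c / [X·(1+k_d θ_c)] = 0.638 × 1780 × (845 − 12.2) × 21.1 / [2270 × (1 + 0.0685 × 21.1)] = 2×10^7 / 5551 = 3595 m³.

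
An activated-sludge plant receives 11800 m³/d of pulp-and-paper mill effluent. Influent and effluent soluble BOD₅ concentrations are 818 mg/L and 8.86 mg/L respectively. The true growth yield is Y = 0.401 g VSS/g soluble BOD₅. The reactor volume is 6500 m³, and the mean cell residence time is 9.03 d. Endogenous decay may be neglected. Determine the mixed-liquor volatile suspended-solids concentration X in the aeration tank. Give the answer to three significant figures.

Without decay, X = Y Q (S₀−S) θ_c / V = 0.401 × 11800 × (818 − 8.86) × 9.03 / 6500 = 5319 mg/L.

X ≈ 5320 mg/L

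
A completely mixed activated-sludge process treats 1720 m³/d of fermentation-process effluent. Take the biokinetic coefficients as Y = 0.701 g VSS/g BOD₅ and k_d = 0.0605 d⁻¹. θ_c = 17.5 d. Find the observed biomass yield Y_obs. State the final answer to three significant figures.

Y_obs ≈ 0.340 g VSS/g BOD₅

Correct the yield for decay: Y_obs = Y/(1 + k_d θ_c) = 0.701 / (1 + 0.0605 × 17.5) = 0.701 / 2.059 = 0.3405.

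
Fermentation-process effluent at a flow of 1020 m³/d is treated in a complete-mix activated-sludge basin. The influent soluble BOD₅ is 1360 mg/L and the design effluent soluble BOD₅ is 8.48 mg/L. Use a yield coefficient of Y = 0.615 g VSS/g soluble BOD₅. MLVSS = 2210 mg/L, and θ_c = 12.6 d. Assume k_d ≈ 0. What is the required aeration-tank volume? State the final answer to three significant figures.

V ≈ 4830 m³

With k_d = 0 the design equation reduces to V = Y Q (S₀−S) θ_c / X = 0.615 × 1020 × (1360 − 8.48) × 12.6 / 2210 = 4834 m³.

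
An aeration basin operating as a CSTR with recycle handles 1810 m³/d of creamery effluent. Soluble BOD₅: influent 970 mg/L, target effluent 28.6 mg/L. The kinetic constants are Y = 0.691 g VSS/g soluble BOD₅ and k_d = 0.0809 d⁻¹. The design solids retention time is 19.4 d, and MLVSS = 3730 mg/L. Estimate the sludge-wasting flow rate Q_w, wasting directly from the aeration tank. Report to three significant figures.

Q_w ≈ 123 m³/d

From the SRT design equation V = Y Q (S₀−S) θ_c / [X (1 + k_d θ_c)] = 0.691 × 1810 × (970 − 28.6) × 19.4 / [3730 × (1 + 0.0809 × 19.4)] = 2.28×10^7 / 9584 = 2383 m³.
With mixed-liquor wasting, θ_c = V/Q_w, so Q_w = V/θ_c = 2383/19.4 = 122.9 m³/d.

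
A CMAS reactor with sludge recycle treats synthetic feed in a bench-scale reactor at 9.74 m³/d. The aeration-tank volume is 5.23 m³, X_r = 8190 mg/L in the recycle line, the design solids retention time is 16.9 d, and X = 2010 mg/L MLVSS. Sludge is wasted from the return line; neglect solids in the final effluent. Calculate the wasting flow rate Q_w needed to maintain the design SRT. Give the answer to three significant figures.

Q_w = (V·X)/(θ_c X_r) = 5.230 × 2010 / (16.9 × 8190) = 0.07595 m³/d.

Q_w ≈ 0.0759 m³/d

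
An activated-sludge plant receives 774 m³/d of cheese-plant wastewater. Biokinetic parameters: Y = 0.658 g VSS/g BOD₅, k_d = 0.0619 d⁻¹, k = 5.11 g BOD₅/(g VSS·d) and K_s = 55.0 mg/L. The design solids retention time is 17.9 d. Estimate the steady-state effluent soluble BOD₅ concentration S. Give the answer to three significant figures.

Effluent substrate depends only on kinetics and SRT: S = K_s(1 + k_d θ_c) / [θ_c(Yk − k_d) − 1] = 55.0 × (1 + 0.0619 × 17.9) / [17.9 × (0.658 × 5.11 − 0.0619) − 1] = 115.9 / 58.08 = 1.996 mg/L.

S ≈ 2.00 mg/L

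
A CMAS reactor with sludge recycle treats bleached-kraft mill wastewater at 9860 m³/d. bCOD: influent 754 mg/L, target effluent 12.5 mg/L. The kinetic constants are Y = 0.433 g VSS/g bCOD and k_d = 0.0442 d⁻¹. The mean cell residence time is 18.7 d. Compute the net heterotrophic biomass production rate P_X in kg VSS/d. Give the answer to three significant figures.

Y_obs = Y / (1 + k_d θ_c) = 0.433 / (1 + 0.0442 × 18.7) = 0.433 / 1.827 = 0.2371.
Q·(S₀ − S) = 9860 × (754 − 12.5) × 10⁻³ = 7311 kg/d removed.
Biomass produced: P_X = Y_obs·Q·ΔS = 0.2371 × 7311 ≈ 1733 kg VSS/d.

P_X ≈ 1730 kg VSS/d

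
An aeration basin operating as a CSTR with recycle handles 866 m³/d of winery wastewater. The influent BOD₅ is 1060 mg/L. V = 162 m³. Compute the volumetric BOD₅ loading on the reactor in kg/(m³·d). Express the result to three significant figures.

Applied BOD₅ load per unit volume = Q·S₀/V = (866 × 1060/1000)/162.0 = 5.666 kg BOD₅·m⁻³·d⁻¹.

L_v ≈ 5.67 kg BOD₅/(m³·d)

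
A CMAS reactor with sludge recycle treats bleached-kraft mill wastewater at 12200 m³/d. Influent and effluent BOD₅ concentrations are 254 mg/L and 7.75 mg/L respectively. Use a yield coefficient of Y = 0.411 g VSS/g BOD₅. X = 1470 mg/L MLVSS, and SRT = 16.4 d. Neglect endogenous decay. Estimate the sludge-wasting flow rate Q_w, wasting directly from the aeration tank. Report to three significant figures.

Q_w ≈ 840 m³/d

V·X = Y·Q·ΔS·θ_c gives V = 0.411 × 12200 × (254 − 7.75) × 16.4 / 1470 = 13775 m³.
With mixed-liquor wasting, θ_c = V/Q_w, so Q_w = V/θ_c = 13775/16.4 = 840.0 m³/d.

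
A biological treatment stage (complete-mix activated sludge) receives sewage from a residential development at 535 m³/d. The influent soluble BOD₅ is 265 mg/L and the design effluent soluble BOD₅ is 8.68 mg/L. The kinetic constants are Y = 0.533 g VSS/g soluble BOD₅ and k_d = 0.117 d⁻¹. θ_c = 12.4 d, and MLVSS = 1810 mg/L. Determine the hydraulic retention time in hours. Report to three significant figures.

Rearranging the biomass balance for a CMAS with decay, V = Y·Q·ΔS·θ_c / [X·(1+k_d θ_c)] = 0.533 × 535 × (265 − 8.68) × 12.4 / [1810 × (1 + 0.117 × 12.4)] = 9.06×10^5 / 4436 = 204.3 m³.
Hydraulic retention time τ = V/Q = 204.3 / 535 = 0.3819 d = 9.166 h.

τ ≈ 9.17 h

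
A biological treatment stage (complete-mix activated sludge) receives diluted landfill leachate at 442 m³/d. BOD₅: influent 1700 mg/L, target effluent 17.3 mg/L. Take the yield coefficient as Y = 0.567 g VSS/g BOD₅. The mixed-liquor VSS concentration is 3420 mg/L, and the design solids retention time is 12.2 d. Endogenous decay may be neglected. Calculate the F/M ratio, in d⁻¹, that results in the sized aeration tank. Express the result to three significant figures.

With k_d = 0 the design equation reduces to V = Y Q (S₀−S) θ_c / X = 0.567 × 442 × (1700 − 17.3) × 12.2 / 3420 = 1504 m³.
F/M = applied load / biomass = Q·S₀/(V·X) = 442 × 1700 / (1504 × 3420) = 0.1460 d⁻¹.

F/M ≈ 0.146 d⁻¹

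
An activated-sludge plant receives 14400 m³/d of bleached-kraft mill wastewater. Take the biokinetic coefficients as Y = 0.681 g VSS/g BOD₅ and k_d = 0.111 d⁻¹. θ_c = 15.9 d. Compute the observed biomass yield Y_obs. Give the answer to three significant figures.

Y_obs ≈ 0.246 g VSS/g BOD₅

Observed yield with endogenous decay: Y_obs = Y / (1 + k_d·θ_c) = 0.681 / (1 + 0.111 × 15.9) = 0.681 / 2.765 = 0.2463 g VSS/g BOD₅.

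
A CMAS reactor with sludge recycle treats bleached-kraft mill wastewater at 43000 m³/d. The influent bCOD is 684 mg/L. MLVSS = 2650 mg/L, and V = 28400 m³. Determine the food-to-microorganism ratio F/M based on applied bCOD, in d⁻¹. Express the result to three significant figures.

Food-to-microorganism ratio F/M = Q S₀ / (V X) = 43000 × 684 / (28400 × 2650) = 0.3908 d⁻¹.

F/M ≈ 0.391 d⁻¹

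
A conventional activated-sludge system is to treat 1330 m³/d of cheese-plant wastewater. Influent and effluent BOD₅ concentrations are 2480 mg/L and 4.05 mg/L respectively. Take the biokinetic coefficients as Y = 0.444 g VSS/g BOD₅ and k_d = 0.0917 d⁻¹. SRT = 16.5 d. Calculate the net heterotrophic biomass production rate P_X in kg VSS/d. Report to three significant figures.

P_X ≈ 582 kg VSS/d

The observed yield is Y_obs = Y/(1 + k_d·θ_c) = 0.444 / (1 + 0.0917 × 16.5) = 0.444 / 2.513 = 0.1767 g VSS per g BOD₅ removed.
Mass of BOD₅ removed per day: Q(S₀ − S) = 1330 × 2476 g/m³ = 3293 kg/d.
So the net sludge growth is P_X = 0.1767 × 3293 = 581.8 kg VSS/d.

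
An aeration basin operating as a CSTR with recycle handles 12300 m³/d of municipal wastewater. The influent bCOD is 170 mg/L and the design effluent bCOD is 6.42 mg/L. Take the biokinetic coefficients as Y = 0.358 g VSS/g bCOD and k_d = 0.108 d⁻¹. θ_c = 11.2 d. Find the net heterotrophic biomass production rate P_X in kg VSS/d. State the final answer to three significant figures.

Y_obs = Y / (1 + k_d θ_c) = 0.358 / (1 + 0.108 × 11.2) = 0.358 / 2.210 = 0.1620.
Substrate removed = Q·(S₀ − S) = 12300 m³/d × (170 − 6.42) g/m³ = 2.01×10^6 g/d = 2012 kg/d.
Biomass produced: P_X = Y_obs·Q·ΔS = 0.1620 × 2012 ≈ 326.0 kg VSS/d.

P_X ≈ 326 kg VSS/d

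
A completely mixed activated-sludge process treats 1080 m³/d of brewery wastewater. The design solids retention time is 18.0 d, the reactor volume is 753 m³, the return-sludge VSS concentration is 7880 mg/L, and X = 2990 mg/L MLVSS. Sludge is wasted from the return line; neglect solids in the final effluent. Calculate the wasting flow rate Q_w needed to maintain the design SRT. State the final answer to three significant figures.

θ_c = V·X/(Q_w·X_r) when wasting from the recycle, so Q_w = V·X/(θ_c·X_r) = 753.0 × 2990 / (18.0 × 7880) = 15.87 m³/d.

Q_w ≈ 15.9 m³/d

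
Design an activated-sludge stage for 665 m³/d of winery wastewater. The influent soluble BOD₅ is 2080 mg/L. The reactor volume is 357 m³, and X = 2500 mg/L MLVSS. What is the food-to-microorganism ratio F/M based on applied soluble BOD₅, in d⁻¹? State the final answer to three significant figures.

F/M = applied load / biomass = Q·S₀/(V·X) = 665 × 2080 / (357.0 × 2500) = 1.550 d⁻¹.

F/M ≈ 1.55 d⁻¹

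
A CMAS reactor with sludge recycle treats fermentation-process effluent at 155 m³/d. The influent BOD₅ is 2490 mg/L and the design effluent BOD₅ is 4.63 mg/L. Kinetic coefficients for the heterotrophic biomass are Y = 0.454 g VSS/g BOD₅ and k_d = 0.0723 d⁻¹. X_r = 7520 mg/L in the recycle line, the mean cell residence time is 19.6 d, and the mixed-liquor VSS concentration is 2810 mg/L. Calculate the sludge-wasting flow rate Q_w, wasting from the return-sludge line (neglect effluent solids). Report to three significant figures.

Rearranging the biomass balance for a CMAS with decay, V = Y·Q·ΔS·θ_c / [X·(1+k_d θ_c)] = 0.454 × 155 × (2490 − 4.63) × 19.6 / [2810 × (1 + 0.0723 × 19.6)] = 3.43×10^6 / 6792 = 504.7 m³.
θ_c = V·X/(Q_w·X_r) when wasting from the recycle, so Q_w = V·X/(θ_c·X_r) = 504.7 × 2810 / (19.6 × 7520) = 9.622 m³/d.

Q_w ≈ 9.62 m³/d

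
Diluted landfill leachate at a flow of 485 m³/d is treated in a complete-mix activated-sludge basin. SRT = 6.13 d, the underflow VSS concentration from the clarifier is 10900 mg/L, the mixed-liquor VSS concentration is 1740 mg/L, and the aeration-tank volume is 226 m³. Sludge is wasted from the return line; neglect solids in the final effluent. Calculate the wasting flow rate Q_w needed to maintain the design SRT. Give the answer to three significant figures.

Q_w ≈ 5.89 m³/d

Q_w = (V·X)/(θ_c X_r) = 226.0 × 1740 / (6.13 × 10900) = 5.885 m³/d.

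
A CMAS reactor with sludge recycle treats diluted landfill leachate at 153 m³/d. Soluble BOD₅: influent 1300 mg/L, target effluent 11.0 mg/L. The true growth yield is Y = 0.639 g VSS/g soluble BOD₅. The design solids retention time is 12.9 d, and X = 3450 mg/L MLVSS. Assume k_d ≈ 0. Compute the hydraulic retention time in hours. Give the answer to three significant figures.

V·X = Y·Q·ΔS·θ_c gives V = 0.639 × 153 × (1300 − 11.0) × 12.9 / 3450 = 471.2 m³.
τ = V/Q = 471.2/153 = 3.080 d, or 73.92 h.

τ ≈ 73.9 h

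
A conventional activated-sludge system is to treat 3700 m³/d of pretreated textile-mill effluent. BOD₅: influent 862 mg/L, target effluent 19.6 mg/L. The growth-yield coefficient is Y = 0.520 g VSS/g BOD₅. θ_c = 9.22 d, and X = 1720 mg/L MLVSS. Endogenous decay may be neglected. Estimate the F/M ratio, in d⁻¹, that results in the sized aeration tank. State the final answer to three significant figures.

Biomass mass balance (decay neglected): V·X = Y·Q·(S₀ − S)·θ_c, so V = 0.520 × 3700 × (862 − 19.6) × 9.22 / 1720 = 8688 m³.
F/M = applied load / biomass = Q·S₀/(V·X) = 3700 × 862 / (8688 × 1720) = 0.2134 d⁻¹.

F/M ≈ 0.213 d⁻¹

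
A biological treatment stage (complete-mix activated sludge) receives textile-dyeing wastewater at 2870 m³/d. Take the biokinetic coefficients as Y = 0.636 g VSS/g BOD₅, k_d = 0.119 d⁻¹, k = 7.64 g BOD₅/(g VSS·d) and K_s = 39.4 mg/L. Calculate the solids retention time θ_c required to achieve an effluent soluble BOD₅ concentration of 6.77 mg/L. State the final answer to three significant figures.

θ_c ≈ 1.68 d

Specific growth rate at S = 6.77 mg/L: μ = YkS/(K_s+S) = 0.636·7.64·6.77/(39.4+6.77) = 0.7125 d⁻¹.
1/θ_c = 0.7125 − 0.119 = 0.5935 d⁻¹, so θ_c = 1.685 d.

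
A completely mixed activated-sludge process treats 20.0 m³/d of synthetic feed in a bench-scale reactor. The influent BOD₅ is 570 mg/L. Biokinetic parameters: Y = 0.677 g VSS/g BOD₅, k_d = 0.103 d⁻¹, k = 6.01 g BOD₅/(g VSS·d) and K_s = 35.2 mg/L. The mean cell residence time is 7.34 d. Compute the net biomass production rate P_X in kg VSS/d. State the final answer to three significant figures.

P_X ≈ 4.38 kg VSS/d

Effluent substrate depends only on kinetics and SRT: S = K_s(1 + k_d θ_c) / [θ_c(Yk − k_d) − 1] = 35.2 × (1 + 0.103 × 7.34) / [7.34 × (0.677 × 6.01 − 0.103) − 1] = 61.81 / 28.11 = 2.199 mg/L.
Observed yield with endogenous decay: Y_obs = Y / (1 + k_d·θ_c) = 0.677 / (1 + 0.103 × 7.34) = 0.677 / 1.756 = 0.3855 g VSS/g BOD₅.
Mass of BOD₅ removed per day: Q(S₀ − S) = 20.0 × 567.8 g/m³ = 11.36 kg/d.
So the net sludge growth is P_X = 0.3855 × 11.36 = 4.378 kg VSS/d.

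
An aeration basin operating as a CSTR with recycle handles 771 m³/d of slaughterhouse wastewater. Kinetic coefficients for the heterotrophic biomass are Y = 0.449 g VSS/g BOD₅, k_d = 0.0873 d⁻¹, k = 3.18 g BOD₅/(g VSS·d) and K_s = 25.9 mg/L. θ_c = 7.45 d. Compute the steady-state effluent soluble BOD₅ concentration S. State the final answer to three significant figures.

S ≈ 4.76 mg/L

From the Monod/SRT balance for a CMAS, S = K_s·(1+k_d θ_c)/[θ_c·(Y k − k_d) − 1] = 25.9 × (1 + 0.0873 × 7.45) / [7.45 × (0.449 × 3.18 − 0.0873) − 1] = 42.74 / 8.987 = 4.756 mg/L.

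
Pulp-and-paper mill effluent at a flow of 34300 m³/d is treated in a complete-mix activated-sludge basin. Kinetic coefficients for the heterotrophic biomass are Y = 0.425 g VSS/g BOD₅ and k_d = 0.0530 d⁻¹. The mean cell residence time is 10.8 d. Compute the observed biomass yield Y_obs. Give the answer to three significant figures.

The observed yield is Y_obs = Y/(1 + k_d·θ_c) = 0.425 / (1 + 0.0530 × 10.8) = 0.425 / 1.572 = 0.2703 g VSS per g BOD₅ removed.

Y_obs ≈ 0.270 g VSS/g BOD₅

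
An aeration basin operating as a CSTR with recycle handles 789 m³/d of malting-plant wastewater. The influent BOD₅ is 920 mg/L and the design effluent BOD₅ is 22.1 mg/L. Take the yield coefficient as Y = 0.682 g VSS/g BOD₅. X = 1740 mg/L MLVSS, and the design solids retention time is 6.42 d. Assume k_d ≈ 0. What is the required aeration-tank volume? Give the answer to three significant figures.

V·X = Y·Q·ΔS·θ_c gives V = 0.682 × 789 × (920 − 22.1) × 6.42 / 1740 = 1783 m³.

V ≈ 1780 m³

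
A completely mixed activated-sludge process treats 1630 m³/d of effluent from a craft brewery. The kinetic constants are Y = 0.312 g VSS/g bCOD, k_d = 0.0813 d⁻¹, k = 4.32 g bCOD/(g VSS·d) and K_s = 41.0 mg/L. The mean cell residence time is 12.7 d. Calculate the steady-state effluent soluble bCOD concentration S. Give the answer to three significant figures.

S ≈ 5.52 mg/L

Effluent substrate depends only on kinetics and SRT: S = K_s(1 + k_d θ_c) / [θ_c(Yk − k_d) − 1] = 41.0 × (1 + 0.0813 × 12.7) / [12.7 × (0.312 × 4.32 − 0.0813) − 1] = 83.33 / 15.09 = 5.524 mg/L.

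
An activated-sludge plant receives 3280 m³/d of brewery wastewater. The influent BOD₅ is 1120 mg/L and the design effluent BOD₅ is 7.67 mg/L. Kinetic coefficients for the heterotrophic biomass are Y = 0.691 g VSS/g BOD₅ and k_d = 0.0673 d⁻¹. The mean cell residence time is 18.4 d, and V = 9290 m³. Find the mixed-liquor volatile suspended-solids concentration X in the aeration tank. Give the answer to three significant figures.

X ≈ 2230 mg/L

X = Y·Q·ΔS·θ_c / [V·(1 + k_d θ_c)] = 0.691 × 3280 × (1120 − 7.67) × 18.4 / [9290 × (1 + 0.0673 × 18.4)] = 2231 mg/L.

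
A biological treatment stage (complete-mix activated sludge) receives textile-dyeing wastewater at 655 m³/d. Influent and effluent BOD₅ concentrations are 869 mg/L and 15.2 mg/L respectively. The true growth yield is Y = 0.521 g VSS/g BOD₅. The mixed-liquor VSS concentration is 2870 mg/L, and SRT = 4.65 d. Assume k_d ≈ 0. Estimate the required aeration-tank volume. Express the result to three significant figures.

V ≈ 472 m³

With k_d = 0 the design equation reduces to V = Y Q (S₀−S) θ_c / X = 0.521 × 655 × (869 − 15.2) × 4.65 / 2870 = 472.1 m³.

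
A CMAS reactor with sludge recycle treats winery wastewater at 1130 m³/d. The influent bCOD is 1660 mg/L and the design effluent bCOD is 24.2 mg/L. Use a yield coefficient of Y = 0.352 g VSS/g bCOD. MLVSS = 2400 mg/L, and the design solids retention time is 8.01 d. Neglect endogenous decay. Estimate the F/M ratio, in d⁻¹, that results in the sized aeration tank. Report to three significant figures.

F/M ≈ 0.360 d⁻¹

With k_d = 0 the design equation reduces to V = Y Q (S₀−S) θ_c / X = 0.352 × 1130 × (1660 − 24.2) × 8.01 / 2400 = 2172 m³.
F/M = applied load / biomass = Q·S₀/(V·X) = 1130 × 1660 / (2172 × 2400) = 0.3599 d⁻¹.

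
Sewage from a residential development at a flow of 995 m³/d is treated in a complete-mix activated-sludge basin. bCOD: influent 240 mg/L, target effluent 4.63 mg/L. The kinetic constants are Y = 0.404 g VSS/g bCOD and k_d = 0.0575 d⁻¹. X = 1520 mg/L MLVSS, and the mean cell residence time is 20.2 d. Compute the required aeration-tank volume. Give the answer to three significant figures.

Steady-state biomass mass balance: V·X·(1 + k_d·θ_c) = Y·Q·(S₀ − S)·θ_c, so V = 0.404 × 995 × (240 − 4.63) × 20.2 / [1520 × (1 + 0.0575 × 20.2)] = 1.91×10^6 / 3285 = 581.7 m³.

V ≈ 582 m³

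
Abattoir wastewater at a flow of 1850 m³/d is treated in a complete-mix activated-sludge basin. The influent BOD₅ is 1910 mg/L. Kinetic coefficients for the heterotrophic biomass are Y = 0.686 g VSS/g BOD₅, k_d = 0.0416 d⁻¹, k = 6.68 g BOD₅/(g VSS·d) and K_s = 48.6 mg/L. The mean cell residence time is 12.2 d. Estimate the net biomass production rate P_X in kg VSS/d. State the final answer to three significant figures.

Effluent substrate depends only on kinetics and SRT: S = K_s(1 + k_d θ_c) / [θ_c(Yk − k_d) − 1] = 48.6 × (1 + 0.0416 × 12.2) / [12.2 × (0.686 × 6.68 − 0.0416) − 1] = 73.27 / 54.40 = 1.347 mg/L.
Correct the yield for decay: Y_obs = Y/(1 + k_d θ_c) = 0.686 / (1 + 0.0416 × 12.2) = 0.686 / 1.508 = 0.4551.
Q·(S₀ − S) = 1850 × (1910 − 1.35) × 10⁻³ = 3531 kg/d removed.
P_X = Y_obs · Q(S₀ − S) = 0.4551 × 3531 = 1607 kg VSS/d.

P_X ≈ 1610 kg VSS/d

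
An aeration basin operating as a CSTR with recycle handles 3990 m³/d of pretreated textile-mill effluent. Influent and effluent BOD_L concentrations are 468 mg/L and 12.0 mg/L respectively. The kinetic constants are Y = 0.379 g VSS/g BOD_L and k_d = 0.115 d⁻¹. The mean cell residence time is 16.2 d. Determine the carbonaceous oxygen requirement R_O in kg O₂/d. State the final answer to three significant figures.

R_O ≈ 1480 kg O₂/d

Y_obs = Y / (1 + k_d θ_c) = 0.379 / (1 + 0.115 × 16.2) = 0.379 / 2.863 = 0.1324.
Substrate removed = Q·(S₀ − S) = 3990 m³/d × (468 − 12.0) g/m³ = 1.82×10^6 g/d = 1819 kg/d.
Biomass synthesised: P_X = Y_obs × 1819 = 240.9 kg VSS/d.
R_O = Q·(S₀ − S) − 1.42·P_X = 1819 − 1.42 × 240.9 = 1477 kg O₂/d.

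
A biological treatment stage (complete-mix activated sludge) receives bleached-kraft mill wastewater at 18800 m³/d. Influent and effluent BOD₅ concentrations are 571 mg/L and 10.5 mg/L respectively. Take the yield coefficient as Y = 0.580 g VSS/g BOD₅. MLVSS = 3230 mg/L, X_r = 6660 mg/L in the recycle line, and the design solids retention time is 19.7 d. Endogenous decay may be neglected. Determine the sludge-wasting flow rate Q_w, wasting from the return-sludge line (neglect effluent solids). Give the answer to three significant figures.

Q_w ≈ 918 m³/d

With k_d = 0 the design equation reduces to V = Y Q (S₀−S) θ_c / X = 0.580 × 18800 × (571 − 10.5) × 19.7 / 3230 = 37276 m³.
Wasting from the return line (neglecting effluent solids): Q_w = V·X / (θ_c·X_r) = 37276 × 3230 / (19.7 × 6660) = 917.7 m³/d.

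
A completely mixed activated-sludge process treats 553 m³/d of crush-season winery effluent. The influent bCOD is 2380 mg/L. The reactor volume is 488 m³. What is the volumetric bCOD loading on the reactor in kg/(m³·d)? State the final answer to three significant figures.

L_v = Q S₀ / V = 553 × 2380 × 10⁻³ / 488.0 = 2.697 kg/(m³·d).

L_v ≈ 2.70 kg bCOD/(m³·d)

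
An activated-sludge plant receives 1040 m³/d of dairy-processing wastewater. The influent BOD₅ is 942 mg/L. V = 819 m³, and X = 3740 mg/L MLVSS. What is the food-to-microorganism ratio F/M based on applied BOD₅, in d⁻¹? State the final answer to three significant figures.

Food-to-microorganism ratio F/M = Q S₀ / (V X) = 1040 × 942 / (819.0 × 3740) = 0.3198 d⁻¹.

F/M ≈ 0.320 d⁻¹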